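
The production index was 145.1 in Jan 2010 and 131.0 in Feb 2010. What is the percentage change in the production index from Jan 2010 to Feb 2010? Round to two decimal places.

Change = (131.0 − 145.1) / 145.1 × 100
       = -14.1 / 145.1 × 100 = -9.7174%

-9.72%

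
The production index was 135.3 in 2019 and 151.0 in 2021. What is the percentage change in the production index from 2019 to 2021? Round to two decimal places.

Change = (151.0 − 135.3) / 135.3 × 100
       = 15.7 / 135.3 × 100 = 11.6038%

11.60%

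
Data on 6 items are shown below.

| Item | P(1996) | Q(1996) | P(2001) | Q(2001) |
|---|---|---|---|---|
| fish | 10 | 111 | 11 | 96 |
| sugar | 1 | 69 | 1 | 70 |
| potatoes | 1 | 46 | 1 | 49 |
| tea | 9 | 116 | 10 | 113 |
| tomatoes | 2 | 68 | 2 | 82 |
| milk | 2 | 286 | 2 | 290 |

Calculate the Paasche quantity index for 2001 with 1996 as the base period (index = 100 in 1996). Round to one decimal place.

95.2

Paasche quantity index uses current-period prices as weights.
ΣP(2001)·Q(2001) = 11×96 + 1×70 + 1×49 + 10×113 + 2×82 + 2×290 = 1056 + 70 + 49 + 1130 + 164 + 580 = 3049
ΣP(2001)·Q(1996) = 11×111 + 1×69 + 1×46 + 10×116 + 2×68 + 2×286 = 1221 + 69 + 46 + 1160 + 136 + 572 = 3204
Index = 3049 / 3204 × 100 = 95.1623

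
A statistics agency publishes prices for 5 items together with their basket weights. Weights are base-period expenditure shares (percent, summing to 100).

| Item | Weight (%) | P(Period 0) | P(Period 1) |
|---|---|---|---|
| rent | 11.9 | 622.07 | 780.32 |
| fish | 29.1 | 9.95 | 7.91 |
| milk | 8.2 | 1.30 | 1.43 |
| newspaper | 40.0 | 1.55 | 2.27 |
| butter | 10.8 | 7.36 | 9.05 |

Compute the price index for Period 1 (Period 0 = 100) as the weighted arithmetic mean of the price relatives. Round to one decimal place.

118.9

rent: 11.9 × (780.32/622.07) = 11.9 × 1.254393 = 14.9273
fish: 29.1 × (7.91/9.95) = 29.1 × 0.794975 = 23.1338
milk: 8.2 × (1.43/1.30) = 8.2 × 1.100000 = 9.0200
newspaper: 40.0 × (2.27/1.55) = 40.0 × 1.464516 = 58.5806
butter: 10.8 × (9.05/7.36) = 10.8 × 1.229620 = 13.2799
Index = Σ wᵢ·(p₁ᵢ/p₀ᵢ) = 14.9273 + 23.1338 + 9.0200 + 58.5806 + 13.2799 = 118.9416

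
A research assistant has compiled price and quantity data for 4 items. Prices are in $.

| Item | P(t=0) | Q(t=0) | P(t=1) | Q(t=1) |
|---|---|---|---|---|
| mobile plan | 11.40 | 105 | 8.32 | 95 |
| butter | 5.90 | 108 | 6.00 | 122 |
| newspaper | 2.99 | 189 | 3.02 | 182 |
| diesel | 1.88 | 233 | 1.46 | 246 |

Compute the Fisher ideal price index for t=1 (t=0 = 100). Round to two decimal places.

Laspeyres component (base-period weights):
ΣP(t=1)Q(t=0) = 8.32×105 + 6.00×108 + 3.02×189 + 1.46×233 = 873.6 + 648 + 570.78 + 340.18 = 2432.56
ΣP(t=0)Q(t=0) = 11.40×105 + 5.90×108 + 2.99×189 + 1.88×233 = 1197 + 637.2 + 565.11 + 438.04 = 2837.35
L = 2432.56 / 2837.35 × 100 = 85.7335
Paasche component (current-period weights):
ΣP(t=1)Q(t=1) = 8.32×95 + 6.00×122 + 3.02×182 + 1.46×246 = 790.4 + 732 + 549.64 + 359.16 = 2431.2
ΣP(t=0)Q(t=1) = 11.40×95 + 5.90×122 + 2.99×182 + 1.88×246 = 1083 + 719.8 + 544.18 + 462.48 = 2809.46
P = 2431.2 / 2809.46 × 100 = 86.5362
Fisher = √(L × P) = √(85.7335 × 86.5362) = 86.1339

86.13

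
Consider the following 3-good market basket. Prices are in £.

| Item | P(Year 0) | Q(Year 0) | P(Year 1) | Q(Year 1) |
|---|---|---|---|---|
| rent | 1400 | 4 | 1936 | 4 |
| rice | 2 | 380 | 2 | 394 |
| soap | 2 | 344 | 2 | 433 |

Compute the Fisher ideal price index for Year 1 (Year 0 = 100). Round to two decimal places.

Laspeyres component (base-period weights):
ΣP(Year 1)Q(Year 0) = 1936×4 + 2×380 + 2×344 = 7744 + 760 + 688 = 9192
ΣP(Year 0)Q(Year 0) = 1400×4 + 2×380 + 2×344 = 5600 + 760 + 688 = 7048
L = 9192 / 7048 × 100 = 130.4200
Paasche component (current-period weights):
ΣP(Year 1)Q(Year 1) = 1936×4 + 2×394 + 2×433 = 7744 + 788 + 866 = 9398
ΣP(Year 0)Q(Year 1) = 1400×4 + 2×394 + 2×433 = 5600 + 788 + 866 = 7254
P = 9398 / 7254 × 100 = 129.5561
Fisher = √(L × P) = √(130.4200 × 129.5561) = 129.9873

129.99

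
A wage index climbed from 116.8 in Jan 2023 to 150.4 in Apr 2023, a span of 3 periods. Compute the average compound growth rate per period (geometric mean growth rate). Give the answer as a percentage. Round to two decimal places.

Growth factor = (150.4/116.8)^(1/3) = (1.287671)^(1/3) = 1.087932
Growth rate = 1.087932 − 1 = 0.087932 = 8.7932%

8.79%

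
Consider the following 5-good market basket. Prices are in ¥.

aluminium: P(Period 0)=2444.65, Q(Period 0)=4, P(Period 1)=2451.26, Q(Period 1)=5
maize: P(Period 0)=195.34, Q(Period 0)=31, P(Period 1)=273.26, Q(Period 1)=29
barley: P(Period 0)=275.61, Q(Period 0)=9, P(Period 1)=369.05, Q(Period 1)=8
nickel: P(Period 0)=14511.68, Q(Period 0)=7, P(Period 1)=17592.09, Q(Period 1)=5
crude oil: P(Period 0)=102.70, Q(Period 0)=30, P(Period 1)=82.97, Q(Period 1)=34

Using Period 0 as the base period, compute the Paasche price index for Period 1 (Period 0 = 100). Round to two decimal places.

118.48

Paasche price index uses current-period quantities as weights.
ΣP(Period 1)·Q(Period 1) = 2451.26×5 + 273.26×29 + 369.05×8 + 17592.09×5 + 82.97×34 = 12256.3 + 7924.54 + 2952.4 + 87960.45 + 2820.98 = 113914.67
ΣP(Period 0)·Q(Period 1) = 2444.65×5 + 195.34×29 + 275.61×8 + 14511.68×5 + 102.70×34 = 12223.25 + 5664.86 + 2204.88 + 72558.4 + 3491.8 = 96143.19
Index = 113914.67 / 96143.19 × 100 = 118.4844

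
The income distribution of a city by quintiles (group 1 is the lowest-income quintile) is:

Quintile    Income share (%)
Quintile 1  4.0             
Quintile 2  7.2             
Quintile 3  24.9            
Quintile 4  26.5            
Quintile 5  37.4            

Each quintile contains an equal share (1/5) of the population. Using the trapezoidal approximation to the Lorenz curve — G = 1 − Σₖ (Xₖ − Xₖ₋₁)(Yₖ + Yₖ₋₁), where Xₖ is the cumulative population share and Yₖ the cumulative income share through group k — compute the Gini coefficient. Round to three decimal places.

0.344

Cumulative income shares Yₖ: 0.0400, 0.1120, 0.3610, 0.6260, 1.0000
Σ (Xₖ−Xₖ₋₁)(Yₖ+Yₖ₋₁) = (1/5)(0.0400+0.0000) + (1/5)(0.1120+0.0400) + (1/5)(0.3610+0.1120) + (1/5)(0.6260+0.3610) + (1/5)(1.0000+0.6260)
  = 0.0080 + 0.0304 + 0.0946 + 0.1974 + 0.3252 = 0.6556
G = 1 − 0.6556 = 0.3444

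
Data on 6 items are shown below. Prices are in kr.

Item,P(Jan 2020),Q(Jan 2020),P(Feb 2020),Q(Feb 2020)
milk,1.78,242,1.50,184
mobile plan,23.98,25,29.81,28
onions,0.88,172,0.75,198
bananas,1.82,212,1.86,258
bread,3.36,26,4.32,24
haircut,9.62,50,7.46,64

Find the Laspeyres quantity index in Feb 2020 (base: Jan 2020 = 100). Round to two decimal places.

Laspeyres quantity index uses base-period prices as weights.
ΣP(Jan 2020)·Q(Feb 2020) = 1.78×184 + 23.98×28 + 0.88×198 + 1.82×258 + 3.36×24 + 9.62×64 = 327.52 + 671.44 + 174.24 + 469.56 + 80.64 + 615.68 = 2339.08
ΣP(Jan 2020)·Q(Jan 2020) = 1.78×242 + 23.98×25 + 0.88×172 + 1.82×212 + 3.36×26 + 9.62×50 = 430.76 + 599.5 + 151.36 + 385.84 + 87.36 + 481 = 2135.82
Index = 2339.08 / 2135.82 × 100 = 109.5167

109.52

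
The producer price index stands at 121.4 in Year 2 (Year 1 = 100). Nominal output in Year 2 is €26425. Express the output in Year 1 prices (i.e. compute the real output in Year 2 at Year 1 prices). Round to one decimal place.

Real = Nominal ÷ (Index/100) = 26425 ÷ (121.4/100)
     = 26425 ÷ 1.214 = 21766.8863

21766.9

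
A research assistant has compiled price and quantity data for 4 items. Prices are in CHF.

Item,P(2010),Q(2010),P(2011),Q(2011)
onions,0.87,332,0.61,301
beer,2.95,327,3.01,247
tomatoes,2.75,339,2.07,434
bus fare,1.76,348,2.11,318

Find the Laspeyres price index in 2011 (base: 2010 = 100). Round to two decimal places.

Laspeyres price index uses base-period quantities as weights.
ΣP(2011)·Q(2010) = 0.61×332 + 3.01×327 + 2.07×339 + 2.11×348 = 202.52 + 984.27 + 701.73 + 734.28 = 2622.8
ΣP(2010)·Q(2010) = 0.87×332 + 2.95×327 + 2.75×339 + 1.76×348 = 288.84 + 964.65 + 932.25 + 612.48 = 2798.22
Index = 2622.8 / 2798.22 × 100 = 93.7310

93.73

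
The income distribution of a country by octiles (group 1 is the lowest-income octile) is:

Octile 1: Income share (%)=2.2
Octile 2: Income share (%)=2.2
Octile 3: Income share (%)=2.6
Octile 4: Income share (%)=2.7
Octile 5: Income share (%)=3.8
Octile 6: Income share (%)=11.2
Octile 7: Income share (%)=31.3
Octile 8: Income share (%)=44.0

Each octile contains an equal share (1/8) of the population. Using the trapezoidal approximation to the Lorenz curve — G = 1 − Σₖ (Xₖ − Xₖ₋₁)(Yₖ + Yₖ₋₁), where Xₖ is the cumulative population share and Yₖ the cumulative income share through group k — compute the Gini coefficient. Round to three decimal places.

0.581

Cumulative income shares Yₖ: 0.0220, 0.0440, 0.0700, 0.0970, 0.1350, 0.2470, 0.5600, 1.0000
Σ (Xₖ−Xₖ₋₁)(Yₖ+Yₖ₋₁) = (1/8)(0.0220+0.0000) + (1/8)(0.0440+0.0220) + (1/8)(0.0700+0.0440) + (1/8)(0.0970+0.0700) + (1/8)(0.1350+0.0970) + (1/8)(0.2470+0.1350) + (1/8)(0.5600+0.2470) + (1/8)(1.0000+0.5600)
  = 0.0028 + 0.0083 + 0.0143 + 0.0209 + 0.0290 + 0.0478 + 0.1009 + 0.1950 = 0.4188
G = 1 − 0.4188 = 0.5813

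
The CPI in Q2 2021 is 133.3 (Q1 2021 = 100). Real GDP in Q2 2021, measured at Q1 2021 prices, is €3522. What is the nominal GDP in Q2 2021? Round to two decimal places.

4694.83

Nominal = Real × (Index/100) = 3522 × (133.3/100)
        = 3522 × 1.333 = 4694.8260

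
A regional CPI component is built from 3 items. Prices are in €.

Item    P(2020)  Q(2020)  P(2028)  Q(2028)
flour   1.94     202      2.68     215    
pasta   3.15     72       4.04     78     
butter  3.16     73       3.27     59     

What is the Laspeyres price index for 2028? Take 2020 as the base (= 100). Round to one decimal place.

Laspeyres price index uses base-period quantities as weights.
ΣP(2028)·Q(2020) = 2.68×202 + 4.04×72 + 3.27×73 = 541.36 + 290.88 + 238.71 = 1070.95
ΣP(2020)·Q(2020) = 1.94×202 + 3.15×72 + 3.16×73 = 391.88 + 226.8 + 230.68 = 849.36
Index = 1070.95 / 849.36 × 100 = 126.0891

126.1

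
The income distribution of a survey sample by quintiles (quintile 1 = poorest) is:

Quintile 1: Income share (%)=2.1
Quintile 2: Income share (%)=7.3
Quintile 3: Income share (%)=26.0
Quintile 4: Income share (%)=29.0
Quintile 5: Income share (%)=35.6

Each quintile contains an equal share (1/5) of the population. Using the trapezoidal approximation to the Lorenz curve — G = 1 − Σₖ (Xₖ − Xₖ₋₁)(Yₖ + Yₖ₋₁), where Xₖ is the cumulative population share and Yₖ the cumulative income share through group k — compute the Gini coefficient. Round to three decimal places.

Cumulative income shares Yₖ: 0.0210, 0.0940, 0.3540, 0.6440, 1.0000
Σ (Xₖ−Xₖ₋₁)(Yₖ+Yₖ₋₁) = (1/5)(0.0210+0.0000) + (1/5)(0.0940+0.0210) + (1/5)(0.3540+0.0940) + (1/5)(0.6440+0.3540) + (1/5)(1.0000+0.6440)
  = 0.0042 + 0.0230 + 0.0896 + 0.1996 + 0.3288 = 0.6452
G = 1 − 0.6452 = 0.3548

0.355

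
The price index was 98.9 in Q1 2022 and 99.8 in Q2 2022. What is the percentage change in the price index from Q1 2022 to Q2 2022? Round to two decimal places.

0.91%

Change = (99.8 − 98.9) / 98.9 × 100
       = 0.9 / 98.9 × 100 = 0.9100%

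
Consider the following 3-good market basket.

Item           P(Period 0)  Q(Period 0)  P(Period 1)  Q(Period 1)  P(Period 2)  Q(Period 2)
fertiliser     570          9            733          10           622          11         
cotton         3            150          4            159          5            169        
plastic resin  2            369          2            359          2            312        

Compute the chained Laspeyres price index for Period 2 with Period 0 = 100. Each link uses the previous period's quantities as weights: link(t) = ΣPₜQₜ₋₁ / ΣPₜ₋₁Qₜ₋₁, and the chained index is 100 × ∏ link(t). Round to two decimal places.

Link Period 0→Period 1:
ΣP(Period 1)Q(Period 0) = 733×9 + 4×150 + 2×369 = 6597 + 600 + 738 = 7935
ΣP(Period 0)Q(Period 0) = 570×9 + 3×150 + 2×369 = 5130 + 450 + 738 = 6318
link = 7935/6318 = 1.255935
Link Period 1→Period 2:
ΣP(Period 2)Q(Period 1) = 622×10 + 5×159 + 2×359 = 6220 + 795 + 718 = 7733
ΣP(Period 1)Q(Period 1) = 733×10 + 4×159 + 2×359 = 7330 + 636 + 718 = 8684
link = 7733/8684 = 0.890488
Chained index = 100 × 1.255935 × 0.890488 = 111.8396

111.84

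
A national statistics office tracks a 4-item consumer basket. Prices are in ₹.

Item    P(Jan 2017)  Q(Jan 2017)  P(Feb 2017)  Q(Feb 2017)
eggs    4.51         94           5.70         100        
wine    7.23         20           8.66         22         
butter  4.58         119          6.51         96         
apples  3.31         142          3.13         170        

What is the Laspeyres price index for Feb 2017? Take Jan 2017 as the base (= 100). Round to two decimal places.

Laspeyres price index uses base-period quantities as weights.
ΣP(Feb 2017)·Q(Jan 2017) = 5.70×94 + 8.66×20 + 6.51×119 + 3.13×142 = 535.8 + 173.2 + 774.69 + 444.46 = 1928.15
ΣP(Jan 2017)·Q(Jan 2017) = 4.51×94 + 7.23×20 + 4.58×119 + 3.31×142 = 423.94 + 144.6 + 545.02 + 470.02 = 1583.58
Index = 1928.15 / 1583.58 × 100 = 121.7589

121.76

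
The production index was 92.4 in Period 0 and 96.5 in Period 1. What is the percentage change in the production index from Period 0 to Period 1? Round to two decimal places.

4.44%

Change = (96.5 − 92.4) / 92.4 × 100
       = 4.1 / 92.4 × 100 = 4.4372%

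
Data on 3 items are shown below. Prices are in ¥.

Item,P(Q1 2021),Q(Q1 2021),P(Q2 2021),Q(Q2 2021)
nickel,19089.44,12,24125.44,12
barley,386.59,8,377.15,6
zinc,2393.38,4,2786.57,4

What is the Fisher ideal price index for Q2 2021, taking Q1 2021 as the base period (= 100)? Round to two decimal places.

125.66

Laspeyres component (base-period weights):
ΣP(Q2 2021)Q(Q1 2021) = 24125.44×12 + 377.15×8 + 2786.57×4 = 289505.28 + 3017.2 + 11146.28 = 303668.76
ΣP(Q1 2021)Q(Q1 2021) = 19089.44×12 + 386.59×8 + 2393.38×4 = 229073.28 + 3092.72 + 9573.52 = 241739.52
L = 303668.76 / 241739.52 × 100 = 125.6182
Paasche component (current-period weights):
ΣP(Q2 2021)Q(Q2 2021) = 24125.44×12 + 377.15×6 + 2786.57×4 = 289505.28 + 2262.9 + 11146.28 = 302914.46
ΣP(Q1 2021)Q(Q2 2021) = 19089.44×12 + 386.59×6 + 2393.38×4 = 229073.28 + 2319.54 + 9573.52 = 240966.34
P = 302914.46 / 240966.34 × 100 = 125.7082
Fisher = √(L × P) = √(125.6182 × 125.7082) = 125.6632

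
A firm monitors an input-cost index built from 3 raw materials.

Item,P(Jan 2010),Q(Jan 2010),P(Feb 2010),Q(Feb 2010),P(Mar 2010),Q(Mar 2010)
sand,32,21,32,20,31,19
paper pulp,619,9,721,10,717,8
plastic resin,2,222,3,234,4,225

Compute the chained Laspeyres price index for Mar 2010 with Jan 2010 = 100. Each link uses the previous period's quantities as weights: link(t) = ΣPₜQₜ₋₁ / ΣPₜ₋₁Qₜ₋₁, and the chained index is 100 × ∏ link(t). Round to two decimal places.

119.43

Link Jan 2010→Feb 2010:
ΣP(Feb 2010)Q(Jan 2010) = 32×21 + 721×9 + 3×222 = 672 + 6489 + 666 = 7827
ΣP(Jan 2010)Q(Jan 2010) = 32×21 + 619×9 + 2×222 = 672 + 5571 + 444 = 6687
link = 7827/6687 = 1.170480
Link Feb 2010→Mar 2010:
ΣP(Mar 2010)Q(Feb 2010) = 31×20 + 717×10 + 4×234 = 620 + 7170 + 936 = 8726
ΣP(Feb 2010)Q(Feb 2010) = 32×20 + 721×10 + 3×234 = 640 + 7210 + 702 = 8552
link = 8726/8552 = 1.020346
Chained index = 100 × 1.170480 × 1.020346 = 119.4295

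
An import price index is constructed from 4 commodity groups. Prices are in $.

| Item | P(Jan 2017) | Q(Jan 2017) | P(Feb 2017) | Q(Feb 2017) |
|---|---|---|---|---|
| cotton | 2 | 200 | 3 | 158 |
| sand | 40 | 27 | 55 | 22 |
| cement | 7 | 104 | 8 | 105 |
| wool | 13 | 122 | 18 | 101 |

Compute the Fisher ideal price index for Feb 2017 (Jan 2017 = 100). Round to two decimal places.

134.31

Laspeyres component (base-period weights):
ΣP(Feb 2017)Q(Jan 2017) = 3×200 + 55×27 + 8×104 + 18×122 = 600 + 1485 + 832 + 2196 = 5113
ΣP(Jan 2017)Q(Jan 2017) = 2×200 + 40×27 + 7×104 + 13×122 = 400 + 1080 + 728 + 1586 = 3794
L = 5113 / 3794 × 100 = 134.7654
Paasche component (current-period weights):
ΣP(Feb 2017)Q(Feb 2017) = 3×158 + 55×22 + 8×105 + 18×101 = 474 + 1210 + 840 + 1818 = 4342
ΣP(Jan 2017)Q(Feb 2017) = 2×158 + 40×22 + 7×105 + 13×101 = 316 + 880 + 735 + 1313 = 3244
P = 4342 / 3244 × 100 = 133.8471
Fisher = √(L × P) = √(134.7654 × 133.8471) = 134.3055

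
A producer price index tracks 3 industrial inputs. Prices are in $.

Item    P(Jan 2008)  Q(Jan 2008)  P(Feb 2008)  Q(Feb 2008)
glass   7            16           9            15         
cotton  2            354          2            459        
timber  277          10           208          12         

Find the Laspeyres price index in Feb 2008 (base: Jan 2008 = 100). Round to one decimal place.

81.7

Laspeyres price index uses base-period quantities as weights.
ΣP(Feb 2008)·Q(Jan 2008) = 9×16 + 2×354 + 208×10 = 144 + 708 + 2080 = 2932
ΣP(Jan 2008)·Q(Jan 2008) = 7×16 + 2×354 + 277×10 = 112 + 708 + 2770 = 3590
Index = 2932 / 3590 × 100 = 81.6713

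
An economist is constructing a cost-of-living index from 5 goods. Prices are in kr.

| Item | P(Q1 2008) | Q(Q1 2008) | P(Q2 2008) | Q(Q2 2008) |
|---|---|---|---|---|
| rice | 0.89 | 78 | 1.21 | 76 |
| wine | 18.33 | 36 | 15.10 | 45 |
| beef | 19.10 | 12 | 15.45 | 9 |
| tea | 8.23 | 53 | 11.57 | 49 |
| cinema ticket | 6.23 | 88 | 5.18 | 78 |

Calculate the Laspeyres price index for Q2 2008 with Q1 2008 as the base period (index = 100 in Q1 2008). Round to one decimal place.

Laspeyres price index uses base-period quantities as weights.
ΣP(Q2 2008)·Q(Q1 2008) = 1.21×78 + 15.10×36 + 15.45×12 + 11.57×53 + 5.18×88 = 94.38 + 543.6 + 185.4 + 613.21 + 455.84 = 1892.43
ΣP(Q1 2008)·Q(Q1 2008) = 0.89×78 + 18.33×36 + 19.10×12 + 8.23×53 + 6.23×88 = 69.42 + 659.88 + 229.2 + 436.19 + 548.24 = 1942.93
Index = 1892.43 / 1942.93 × 100 = 97.4008

97.4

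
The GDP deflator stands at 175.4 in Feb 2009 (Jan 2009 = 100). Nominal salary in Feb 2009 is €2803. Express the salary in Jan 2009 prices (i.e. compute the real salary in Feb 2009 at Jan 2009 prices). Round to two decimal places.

1598.06

Real = Nominal ÷ (Index/100) = 2803 ÷ (175.4/100)
     = 2803 ÷ 1.754 = 1598.0616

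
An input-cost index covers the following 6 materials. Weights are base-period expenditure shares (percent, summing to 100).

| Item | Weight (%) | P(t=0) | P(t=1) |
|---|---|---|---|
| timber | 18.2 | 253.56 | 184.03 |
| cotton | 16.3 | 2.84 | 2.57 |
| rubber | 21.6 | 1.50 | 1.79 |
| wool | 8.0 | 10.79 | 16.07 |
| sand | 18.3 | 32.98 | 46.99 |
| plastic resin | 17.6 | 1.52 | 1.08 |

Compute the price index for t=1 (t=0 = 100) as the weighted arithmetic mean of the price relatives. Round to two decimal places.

timber: 18.2 × (184.03/253.56) = 18.2 × 0.725785 = 13.2093
cotton: 16.3 × (2.57/2.84) = 16.3 × 0.904930 = 14.7504
rubber: 21.6 × (1.79/1.50) = 21.6 × 1.193333 = 25.7760
wool: 8.0 × (16.07/10.79) = 8.0 × 1.489342 = 11.9147
sand: 18.3 × (46.99/32.98) = 18.3 × 1.424803 = 26.0739
plastic resin: 17.6 × (1.08/1.52) = 17.6 × 0.710526 = 12.5053
Index = Σ wᵢ·(p₁ᵢ/p₀ᵢ) = 13.2093 + 14.7504 + 25.7760 + 11.9147 + 26.0739 + 12.5053 = 104.2295

104.23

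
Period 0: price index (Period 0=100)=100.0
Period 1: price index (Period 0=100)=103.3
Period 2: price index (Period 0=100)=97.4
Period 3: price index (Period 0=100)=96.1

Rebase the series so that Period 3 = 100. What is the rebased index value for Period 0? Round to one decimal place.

Rebased(Period 0) = 100.0 / 96.1 × 100 = 104.0583

104.1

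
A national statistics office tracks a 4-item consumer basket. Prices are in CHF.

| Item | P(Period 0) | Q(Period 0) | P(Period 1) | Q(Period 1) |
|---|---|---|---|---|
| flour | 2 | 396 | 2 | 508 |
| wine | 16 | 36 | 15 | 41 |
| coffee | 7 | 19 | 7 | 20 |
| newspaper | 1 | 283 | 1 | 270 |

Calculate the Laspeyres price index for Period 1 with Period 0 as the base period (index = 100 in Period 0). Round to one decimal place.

98.0

Laspeyres price index uses base-period quantities as weights.
ΣP(Period 1)·Q(Period 0) = 2×396 + 15×36 + 7×19 + 1×283 = 792 + 540 + 133 + 283 = 1748
ΣP(Period 0)·Q(Period 0) = 2×396 + 16×36 + 7×19 + 1×283 = 792 + 576 + 133 + 283 = 1784
Index = 1748 / 1784 × 100 = 97.9821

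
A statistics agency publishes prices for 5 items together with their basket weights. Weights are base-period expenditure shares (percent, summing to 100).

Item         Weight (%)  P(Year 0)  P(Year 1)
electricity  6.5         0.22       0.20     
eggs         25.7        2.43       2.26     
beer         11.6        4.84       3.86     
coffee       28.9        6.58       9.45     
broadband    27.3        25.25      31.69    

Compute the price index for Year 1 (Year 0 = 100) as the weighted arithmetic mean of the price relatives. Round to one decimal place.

electricity: 6.5 × (0.20/0.22) = 6.5 × 0.909091 = 5.9091
eggs: 25.7 × (2.26/2.43) = 25.7 × 0.930041 = 23.9021
beer: 11.6 × (3.86/4.84) = 11.6 × 0.797521 = 9.2512
coffee: 28.9 × (9.45/6.58) = 28.9 × 1.436170 = 41.5053
broadband: 27.3 × (31.69/25.25) = 27.3 × 1.255050 = 34.2629
Index = Σ wᵢ·(p₁ᵢ/p₀ᵢ) = 5.9091 + 23.9021 + 9.2512 + 41.5053 + 34.2629 = 114.8306

114.8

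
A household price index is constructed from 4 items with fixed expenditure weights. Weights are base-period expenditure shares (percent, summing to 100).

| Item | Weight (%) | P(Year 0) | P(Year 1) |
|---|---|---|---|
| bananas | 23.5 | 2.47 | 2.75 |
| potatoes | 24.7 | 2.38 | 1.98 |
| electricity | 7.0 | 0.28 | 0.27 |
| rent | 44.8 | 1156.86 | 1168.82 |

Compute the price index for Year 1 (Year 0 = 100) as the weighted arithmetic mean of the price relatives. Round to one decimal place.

98.7

bananas: 23.5 × (2.75/2.47) = 23.5 × 1.113360 = 26.1640
potatoes: 24.7 × (1.98/2.38) = 24.7 × 0.831933 = 20.5487
electricity: 7.0 × (0.27/0.28) = 7.0 × 0.964286 = 6.7500
rent: 44.8 × (1168.82/1156.86) = 44.8 × 1.010338 = 45.2632
Index = Σ wᵢ·(p₁ᵢ/p₀ᵢ) = 26.1640 + 20.5487 + 6.7500 + 45.2632 = 98.7259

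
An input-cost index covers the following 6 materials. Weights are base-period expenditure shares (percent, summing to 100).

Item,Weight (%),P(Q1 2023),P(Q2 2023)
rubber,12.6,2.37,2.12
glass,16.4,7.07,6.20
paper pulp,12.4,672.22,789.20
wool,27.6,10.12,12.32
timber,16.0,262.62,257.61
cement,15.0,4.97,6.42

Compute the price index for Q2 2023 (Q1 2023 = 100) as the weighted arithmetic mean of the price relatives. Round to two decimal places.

108.88

rubber: 12.6 × (2.12/2.37) = 12.6 × 0.894515 = 11.2709
glass: 16.4 × (6.20/7.07) = 16.4 × 0.876945 = 14.3819
paper pulp: 12.4 × (789.20/672.22) = 12.4 × 1.174020 = 14.5579
wool: 27.6 × (12.32/10.12) = 27.6 × 1.217391 = 33.6000
timber: 16.0 × (257.61/262.62) = 16.0 × 0.980923 = 15.6948
cement: 15.0 × (6.42/4.97) = 15.0 × 1.291751 = 19.3763
Index = Σ wᵢ·(p₁ᵢ/p₀ᵢ) = 11.2709 + 14.3819 + 14.5579 + 33.6000 + 15.6948 + 19.3763 = 108.8817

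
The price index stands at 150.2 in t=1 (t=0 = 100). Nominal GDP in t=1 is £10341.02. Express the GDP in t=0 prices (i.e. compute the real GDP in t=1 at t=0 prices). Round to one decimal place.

6884.8

Real = Nominal ÷ (Index/100) = 10341.02 ÷ (150.2/100)
     = 10341.02 ÷ 1.502 = 6884.8336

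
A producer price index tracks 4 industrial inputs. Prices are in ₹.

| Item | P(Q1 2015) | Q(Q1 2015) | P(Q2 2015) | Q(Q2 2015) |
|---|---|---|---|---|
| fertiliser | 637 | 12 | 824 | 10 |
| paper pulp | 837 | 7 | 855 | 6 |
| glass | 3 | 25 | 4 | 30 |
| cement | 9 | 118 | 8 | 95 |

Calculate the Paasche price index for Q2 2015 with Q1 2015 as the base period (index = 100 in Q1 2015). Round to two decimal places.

Paasche price index uses current-period quantities as weights.
ΣP(Q2 2015)·Q(Q2 2015) = 824×10 + 855×6 + 4×30 + 8×95 = 8240 + 5130 + 120 + 760 = 14250
ΣP(Q1 2015)·Q(Q2 2015) = 637×10 + 837×6 + 3×30 + 9×95 = 6370 + 5022 + 90 + 855 = 12337
Index = 14250 / 12337 × 100 = 115.5062

115.51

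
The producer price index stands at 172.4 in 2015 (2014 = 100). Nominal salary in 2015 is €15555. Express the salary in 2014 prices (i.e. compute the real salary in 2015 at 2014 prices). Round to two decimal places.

Real = Nominal ÷ (Index/100) = 15555 ÷ (172.4/100)
     = 15555 ÷ 1.724 = 9022.6218

9022.62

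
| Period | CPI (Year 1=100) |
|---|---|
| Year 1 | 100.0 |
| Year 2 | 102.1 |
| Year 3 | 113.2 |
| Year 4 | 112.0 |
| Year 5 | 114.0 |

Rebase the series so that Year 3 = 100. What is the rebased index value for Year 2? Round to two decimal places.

90.19

Rebased(Year 2) = 102.1 / 113.2 × 100 = 90.1943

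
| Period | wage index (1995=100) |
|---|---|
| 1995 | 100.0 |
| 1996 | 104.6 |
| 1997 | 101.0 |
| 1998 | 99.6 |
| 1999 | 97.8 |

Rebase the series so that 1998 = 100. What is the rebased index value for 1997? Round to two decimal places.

101.41

Rebased(1997) = 101.0 / 99.6 × 100 = 101.4056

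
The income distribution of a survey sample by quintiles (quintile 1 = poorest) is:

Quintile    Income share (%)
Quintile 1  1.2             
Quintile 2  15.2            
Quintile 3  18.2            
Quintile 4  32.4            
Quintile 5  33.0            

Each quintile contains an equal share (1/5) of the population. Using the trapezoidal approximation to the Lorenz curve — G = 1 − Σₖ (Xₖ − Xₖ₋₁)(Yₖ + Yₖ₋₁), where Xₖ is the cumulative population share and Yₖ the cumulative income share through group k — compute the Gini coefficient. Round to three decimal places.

0.323

Cumulative income shares Yₖ: 0.0120, 0.1640, 0.3460, 0.6700, 1.0000
Σ (Xₖ−Xₖ₋₁)(Yₖ+Yₖ₋₁) = (1/5)(0.0120+0.0000) + (1/5)(0.1640+0.0120) + (1/5)(0.3460+0.1640) + (1/5)(0.6700+0.3460) + (1/5)(1.0000+0.6700)
  = 0.0024 + 0.0352 + 0.1020 + 0.2032 + 0.3340 = 0.6768
G = 1 − 0.6768 = 0.3232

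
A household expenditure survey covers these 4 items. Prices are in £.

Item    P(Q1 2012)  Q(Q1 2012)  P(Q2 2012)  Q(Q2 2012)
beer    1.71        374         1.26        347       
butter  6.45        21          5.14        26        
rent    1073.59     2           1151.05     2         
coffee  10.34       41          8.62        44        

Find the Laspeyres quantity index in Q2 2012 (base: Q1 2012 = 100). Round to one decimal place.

100.5

Laspeyres quantity index uses base-period prices as weights.
ΣP(Q1 2012)·Q(Q2 2012) = 1.71×347 + 6.45×26 + 1073.59×2 + 10.34×44 = 593.37 + 167.7 + 2147.18 + 454.96 = 3363.21
ΣP(Q1 2012)·Q(Q1 2012) = 1.71×374 + 6.45×21 + 1073.59×2 + 10.34×41 = 639.54 + 135.45 + 2147.18 + 423.94 = 3346.11
Index = 3363.21 / 3346.11 × 100 = 100.5110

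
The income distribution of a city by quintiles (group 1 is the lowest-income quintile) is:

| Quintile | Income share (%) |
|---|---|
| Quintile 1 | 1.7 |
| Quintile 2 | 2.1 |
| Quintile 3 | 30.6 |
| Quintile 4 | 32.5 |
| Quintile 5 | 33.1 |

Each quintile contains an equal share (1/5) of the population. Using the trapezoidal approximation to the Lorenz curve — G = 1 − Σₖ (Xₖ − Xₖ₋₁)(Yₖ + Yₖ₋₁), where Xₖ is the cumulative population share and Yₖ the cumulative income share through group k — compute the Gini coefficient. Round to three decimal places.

Cumulative income shares Yₖ: 0.0170, 0.0380, 0.3440, 0.6690, 1.0000
Σ (Xₖ−Xₖ₋₁)(Yₖ+Yₖ₋₁) = (1/5)(0.0170+0.0000) + (1/5)(0.0380+0.0170) + (1/5)(0.3440+0.0380) + (1/5)(0.6690+0.3440) + (1/5)(1.0000+0.6690)
  = 0.0034 + 0.0110 + 0.0764 + 0.2026 + 0.3338 = 0.6272
G = 1 − 0.6272 = 0.3728

0.373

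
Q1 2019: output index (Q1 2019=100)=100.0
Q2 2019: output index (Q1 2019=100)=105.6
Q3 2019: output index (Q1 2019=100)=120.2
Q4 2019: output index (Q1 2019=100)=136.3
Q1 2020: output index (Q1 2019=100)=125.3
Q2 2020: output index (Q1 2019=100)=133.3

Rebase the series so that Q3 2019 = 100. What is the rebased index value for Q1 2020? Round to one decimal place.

104.2

Rebased(Q1 2020) = 125.3 / 120.2 × 100 = 104.2429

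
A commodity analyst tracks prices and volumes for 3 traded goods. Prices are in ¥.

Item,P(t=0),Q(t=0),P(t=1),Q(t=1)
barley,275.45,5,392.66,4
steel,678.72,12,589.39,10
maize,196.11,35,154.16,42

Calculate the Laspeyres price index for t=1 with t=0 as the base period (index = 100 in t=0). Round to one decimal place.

Laspeyres price index uses base-period quantities as weights.
ΣP(t=1)·Q(t=0) = 392.66×5 + 589.39×12 + 154.16×35 = 1963.3 + 7072.68 + 5395.6 = 14431.58
ΣP(t=0)·Q(t=0) = 275.45×5 + 678.72×12 + 196.11×35 = 1377.25 + 8144.64 + 6863.85 = 16385.74
Index = 14431.58 / 16385.74 × 100 = 88.0740

88.1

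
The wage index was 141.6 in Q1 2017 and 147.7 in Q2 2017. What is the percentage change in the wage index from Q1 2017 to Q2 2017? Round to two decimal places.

4.31%

Change = (147.7 − 141.6) / 141.6 × 100
       = 6.1 / 141.6 × 100 = 4.3079%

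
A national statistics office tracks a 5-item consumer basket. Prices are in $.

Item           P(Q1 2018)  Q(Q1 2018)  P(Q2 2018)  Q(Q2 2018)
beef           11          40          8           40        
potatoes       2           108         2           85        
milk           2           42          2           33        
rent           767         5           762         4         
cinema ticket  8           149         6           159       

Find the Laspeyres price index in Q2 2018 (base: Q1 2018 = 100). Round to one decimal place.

Laspeyres price index uses base-period quantities as weights.
ΣP(Q2 2018)·Q(Q1 2018) = 8×40 + 2×108 + 2×42 + 762×5 + 6×149 = 320 + 216 + 84 + 3810 + 894 = 5324
ΣP(Q1 2018)·Q(Q1 2018) = 11×40 + 2×108 + 2×42 + 767×5 + 8×149 = 440 + 216 + 84 + 3835 + 1192 = 5767
Index = 5324 / 5767 × 100 = 92.3184

92.3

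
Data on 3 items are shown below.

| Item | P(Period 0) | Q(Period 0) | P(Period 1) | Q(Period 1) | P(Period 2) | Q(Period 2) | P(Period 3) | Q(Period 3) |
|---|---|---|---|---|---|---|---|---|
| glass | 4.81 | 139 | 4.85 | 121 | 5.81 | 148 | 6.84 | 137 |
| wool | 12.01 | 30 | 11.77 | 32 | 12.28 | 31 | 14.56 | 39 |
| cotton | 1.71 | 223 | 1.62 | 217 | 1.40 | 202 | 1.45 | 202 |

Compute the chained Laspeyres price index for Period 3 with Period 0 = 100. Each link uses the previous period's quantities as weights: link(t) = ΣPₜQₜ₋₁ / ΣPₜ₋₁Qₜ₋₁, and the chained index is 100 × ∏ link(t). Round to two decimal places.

Link Period 0→Period 1:
ΣP(Period 1)Q(Period 0) = 4.85×139 + 11.77×30 + 1.62×223 = 674.15 + 353.1 + 361.26 = 1388.51
ΣP(Period 0)Q(Period 0) = 4.81×139 + 12.01×30 + 1.71×223 = 668.59 + 360.3 + 381.33 = 1410.22
link = 1388.51/1410.22 = 0.984605
Link Period 1→Period 2:
ΣP(Period 2)Q(Period 1) = 5.81×121 + 12.28×32 + 1.40×217 = 703.01 + 392.96 + 303.8 = 1399.77
ΣP(Period 1)Q(Period 1) = 4.85×121 + 11.77×32 + 1.62×217 = 586.85 + 376.64 + 351.54 = 1315.03
link = 1399.77/1315.03 = 1.064440
Link Period 2→Period 3:
ΣP(Period 3)Q(Period 2) = 6.84×148 + 14.56×31 + 1.45×202 = 1012.32 + 451.36 + 292.9 = 1756.58
ΣP(Period 2)Q(Period 2) = 5.81×148 + 12.28×31 + 1.40×202 = 859.88 + 380.68 + 282.8 = 1523.36
link = 1756.58/1523.36 = 1.153096
Chained index = 100 × 0.984605 × 1.064440 × 1.153096 = 120.8505

120.85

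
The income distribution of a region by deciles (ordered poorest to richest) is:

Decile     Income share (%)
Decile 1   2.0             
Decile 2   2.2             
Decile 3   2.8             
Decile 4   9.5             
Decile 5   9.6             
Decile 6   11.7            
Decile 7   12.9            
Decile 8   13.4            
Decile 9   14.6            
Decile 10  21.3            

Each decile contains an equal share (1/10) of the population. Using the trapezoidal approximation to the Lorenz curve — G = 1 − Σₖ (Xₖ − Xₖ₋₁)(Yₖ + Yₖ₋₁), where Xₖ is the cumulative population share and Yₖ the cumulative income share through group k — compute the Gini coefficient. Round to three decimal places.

Cumulative income shares Yₖ: 0.0200, 0.0420, 0.0700, 0.1650, 0.2610, 0.3780, 0.5070, 0.6410, 0.7870, 1.0000
Σ (Xₖ−Xₖ₋₁)(Yₖ+Yₖ₋₁) = (1/10)(0.0200+0.0000) + (1/10)(0.0420+0.0200) + (1/10)(0.0700+0.0420) + (1/10)(0.1650+0.0700) + (1/10)(0.2610+0.1650) + (1/10)(0.3780+0.2610) + (1/10)(0.5070+0.3780) + (1/10)(0.6410+0.5070) + (1/10)(0.7870+0.6410) + (1/10)(1.0000+0.7870)
  = 0.0020 + 0.0062 + 0.0112 + 0.0235 + 0.0426 + 0.0639 + 0.0885 + 0.1148 + 0.1428 + 0.1787 = 0.6742
G = 1 − 0.6742 = 0.3258

0.326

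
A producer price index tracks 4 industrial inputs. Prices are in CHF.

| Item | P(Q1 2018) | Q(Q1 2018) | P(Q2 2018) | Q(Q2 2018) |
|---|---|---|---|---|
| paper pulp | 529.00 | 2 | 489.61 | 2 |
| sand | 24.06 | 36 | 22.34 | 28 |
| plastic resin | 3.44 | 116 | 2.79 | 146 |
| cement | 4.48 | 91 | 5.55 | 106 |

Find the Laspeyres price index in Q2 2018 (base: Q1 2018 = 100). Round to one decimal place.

Laspeyres price index uses base-period quantities as weights.
ΣP(Q2 2018)·Q(Q1 2018) = 489.61×2 + 22.34×36 + 2.79×116 + 5.55×91 = 979.22 + 804.24 + 323.64 + 505.05 = 2612.15
ΣP(Q1 2018)·Q(Q1 2018) = 529.00×2 + 24.06×36 + 3.44×116 + 4.48×91 = 1058 + 866.16 + 399.04 + 407.68 = 2730.88
Index = 2612.15 / 2730.88 × 100 = 95.6523

95.7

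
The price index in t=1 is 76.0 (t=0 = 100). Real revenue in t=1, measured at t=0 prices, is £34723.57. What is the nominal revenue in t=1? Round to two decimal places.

Nominal = Real × (Index/100) = 34723.57 × (76.0/100)
        = 34723.57 × 0.760 = 26389.9132

26389.91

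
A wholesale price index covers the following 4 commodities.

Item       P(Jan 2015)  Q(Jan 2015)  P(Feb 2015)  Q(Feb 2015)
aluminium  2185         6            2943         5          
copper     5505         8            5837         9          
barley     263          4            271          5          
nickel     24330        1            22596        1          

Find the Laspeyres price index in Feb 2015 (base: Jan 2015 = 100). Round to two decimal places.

106.67

Laspeyres price index uses base-period quantities as weights.
ΣP(Feb 2015)·Q(Jan 2015) = 2943×6 + 5837×8 + 271×4 + 22596×1 = 17658 + 46696 + 1084 + 22596 = 88034
ΣP(Jan 2015)·Q(Jan 2015) = 2185×6 + 5505×8 + 263×4 + 24330×1 = 13110 + 44040 + 1052 + 24330 = 82532
Index = 88034 / 82532 × 100 = 106.6665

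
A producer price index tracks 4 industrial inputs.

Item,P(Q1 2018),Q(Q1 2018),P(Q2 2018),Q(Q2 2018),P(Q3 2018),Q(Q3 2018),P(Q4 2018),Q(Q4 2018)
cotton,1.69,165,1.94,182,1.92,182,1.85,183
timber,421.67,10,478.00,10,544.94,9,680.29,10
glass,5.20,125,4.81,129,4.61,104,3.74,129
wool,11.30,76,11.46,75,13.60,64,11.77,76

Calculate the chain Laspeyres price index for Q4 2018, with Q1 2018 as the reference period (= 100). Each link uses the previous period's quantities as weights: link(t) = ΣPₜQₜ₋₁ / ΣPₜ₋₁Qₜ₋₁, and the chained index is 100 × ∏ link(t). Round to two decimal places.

141.25

Link Q1 2018→Q2 2018:
ΣP(Q2 2018)Q(Q1 2018) = 1.94×165 + 478.00×10 + 4.81×125 + 11.46×76 = 320.1 + 4780 + 601.25 + 870.96 = 6572.31
ΣP(Q1 2018)Q(Q1 2018) = 1.69×165 + 421.67×10 + 5.20×125 + 11.30×76 = 278.85 + 4216.7 + 650 + 858.8 = 6004.35
link = 6572.31/6004.35 = 1.094591
Link Q2 2018→Q3 2018:
ΣP(Q3 2018)Q(Q2 2018) = 1.92×182 + 544.94×10 + 4.61×129 + 13.60×75 = 349.44 + 5449.4 + 594.69 + 1020 = 7413.53
ΣP(Q2 2018)Q(Q2 2018) = 1.94×182 + 478.00×10 + 4.81×129 + 11.46×75 = 353.08 + 4780 + 620.49 + 859.5 = 6613.07
link = 7413.53/6613.07 = 1.121042
Link Q3 2018→Q4 2018:
ΣP(Q4 2018)Q(Q3 2018) = 1.85×182 + 680.29×9 + 3.74×104 + 11.77×64 = 336.7 + 6122.61 + 388.96 + 753.28 = 7601.55
ΣP(Q3 2018)Q(Q3 2018) = 1.92×182 + 544.94×9 + 4.61×104 + 13.60×64 = 349.44 + 4904.46 + 479.44 + 870.4 = 6603.74
link = 7601.55/6603.74 = 1.151098
Chained index = 100 × 1.094591 × 1.121042 × 1.151098 = 141.2493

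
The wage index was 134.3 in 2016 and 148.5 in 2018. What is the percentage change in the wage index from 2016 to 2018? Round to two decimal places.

Change = (148.5 − 134.3) / 134.3 × 100
       = 14.2 / 134.3 × 100 = 10.5733%

10.57%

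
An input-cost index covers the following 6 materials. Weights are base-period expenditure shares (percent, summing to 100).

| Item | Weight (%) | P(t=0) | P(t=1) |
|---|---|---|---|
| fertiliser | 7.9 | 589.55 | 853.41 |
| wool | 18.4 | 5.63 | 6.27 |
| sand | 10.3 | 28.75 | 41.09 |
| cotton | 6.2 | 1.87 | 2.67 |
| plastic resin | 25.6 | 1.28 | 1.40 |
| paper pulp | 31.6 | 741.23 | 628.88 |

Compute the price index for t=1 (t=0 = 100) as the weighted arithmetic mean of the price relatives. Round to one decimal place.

fertiliser: 7.9 × (853.41/589.55) = 7.9 × 1.447562 = 11.4357
wool: 18.4 × (6.27/5.63) = 18.4 × 1.113677 = 20.4917
sand: 10.3 × (41.09/28.75) = 10.3 × 1.429217 = 14.7209
cotton: 6.2 × (2.67/1.87) = 6.2 × 1.427807 = 8.8524
plastic resin: 25.6 × (1.40/1.28) = 25.6 × 1.093750 = 28.0000
paper pulp: 31.6 × (628.88/741.23) = 31.6 × 0.848428 = 26.8103
Index = Σ wᵢ·(p₁ᵢ/p₀ᵢ) = 11.4357 + 20.4917 + 14.7209 + 8.8524 + 28.0000 + 26.8103 = 110.3110

110.3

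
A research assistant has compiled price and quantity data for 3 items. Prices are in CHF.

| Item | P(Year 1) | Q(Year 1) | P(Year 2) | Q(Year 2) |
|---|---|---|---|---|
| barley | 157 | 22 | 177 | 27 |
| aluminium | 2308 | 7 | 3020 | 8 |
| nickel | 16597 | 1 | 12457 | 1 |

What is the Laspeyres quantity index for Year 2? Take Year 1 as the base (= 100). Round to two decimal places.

Laspeyres quantity index uses base-period prices as weights.
ΣP(Year 1)·Q(Year 2) = 157×27 + 2308×8 + 16597×1 = 4239 + 18464 + 16597 = 39300
ΣP(Year 1)·Q(Year 1) = 157×22 + 2308×7 + 16597×1 = 3454 + 16156 + 16597 = 36207
Index = 39300 / 36207 × 100 = 108.5425

108.54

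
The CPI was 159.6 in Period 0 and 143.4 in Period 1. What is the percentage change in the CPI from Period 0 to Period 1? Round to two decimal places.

-10.15%

Change = (143.4 − 159.6) / 159.6 × 100
       = -16.2 / 159.6 × 100 = -10.1504%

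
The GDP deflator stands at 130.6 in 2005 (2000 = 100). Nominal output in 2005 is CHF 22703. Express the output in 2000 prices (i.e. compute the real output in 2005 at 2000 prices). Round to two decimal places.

17383.61

Real = Nominal ÷ (Index/100) = 22703 ÷ (130.6/100)
     = 22703 ÷ 1.306 = 17383.6141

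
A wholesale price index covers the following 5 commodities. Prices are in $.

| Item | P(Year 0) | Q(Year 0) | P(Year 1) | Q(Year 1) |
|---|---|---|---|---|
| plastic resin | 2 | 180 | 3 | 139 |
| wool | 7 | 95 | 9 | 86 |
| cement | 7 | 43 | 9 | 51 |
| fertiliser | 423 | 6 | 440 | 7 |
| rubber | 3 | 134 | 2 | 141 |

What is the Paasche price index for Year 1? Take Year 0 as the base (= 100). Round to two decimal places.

Paasche price index uses current-period quantities as weights.
ΣP(Year 1)·Q(Year 1) = 3×139 + 9×86 + 9×51 + 440×7 + 2×141 = 417 + 774 + 459 + 3080 + 282 = 5012
ΣP(Year 0)·Q(Year 1) = 2×139 + 7×86 + 7×51 + 423×7 + 3×141 = 278 + 602 + 357 + 2961 + 423 = 4621
Index = 5012 / 4621 × 100 = 108.4614

108.46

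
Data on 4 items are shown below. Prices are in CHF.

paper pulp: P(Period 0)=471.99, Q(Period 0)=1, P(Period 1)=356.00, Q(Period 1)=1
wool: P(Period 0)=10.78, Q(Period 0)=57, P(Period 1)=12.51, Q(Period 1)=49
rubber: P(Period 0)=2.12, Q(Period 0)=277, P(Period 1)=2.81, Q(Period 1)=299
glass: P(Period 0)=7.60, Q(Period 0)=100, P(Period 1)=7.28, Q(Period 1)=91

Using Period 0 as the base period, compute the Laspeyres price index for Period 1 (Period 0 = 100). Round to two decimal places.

Laspeyres price index uses base-period quantities as weights.
ΣP(Period 1)·Q(Period 0) = 356.00×1 + 12.51×57 + 2.81×277 + 7.28×100 = 356 + 713.07 + 778.37 + 728 = 2575.44
ΣP(Period 0)·Q(Period 0) = 471.99×1 + 10.78×57 + 2.12×277 + 7.60×100 = 471.99 + 614.46 + 587.24 + 760 = 2433.69
Index = 2575.44 / 2433.69 × 100 = 105.8245

105.82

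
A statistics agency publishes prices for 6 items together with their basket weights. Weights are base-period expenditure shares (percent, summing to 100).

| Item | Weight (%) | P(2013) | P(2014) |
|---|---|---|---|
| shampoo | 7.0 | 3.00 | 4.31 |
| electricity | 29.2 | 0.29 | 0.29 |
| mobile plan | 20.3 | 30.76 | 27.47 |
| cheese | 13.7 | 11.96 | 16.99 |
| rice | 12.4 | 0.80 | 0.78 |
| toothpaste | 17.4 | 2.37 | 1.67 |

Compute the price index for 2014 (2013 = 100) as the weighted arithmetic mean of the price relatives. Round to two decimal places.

shampoo: 7.0 × (4.31/3.00) = 7.0 × 1.436667 = 10.0567
electricity: 29.2 × (0.29/0.29) = 29.2 × 1.000000 = 29.2000
mobile plan: 20.3 × (27.47/30.76) = 20.3 × 0.893043 = 18.1288
cheese: 13.7 × (16.99/11.96) = 13.7 × 1.420569 = 19.4618
rice: 12.4 × (0.78/0.80) = 12.4 × 0.975000 = 12.0900
toothpaste: 17.4 × (1.67/2.37) = 17.4 × 0.704641 = 12.2608
Index = Σ wᵢ·(p₁ᵢ/p₀ᵢ) = 10.0567 + 29.2000 + 18.1288 + 19.4618 + 12.0900 + 12.2608 = 101.1980

101.20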